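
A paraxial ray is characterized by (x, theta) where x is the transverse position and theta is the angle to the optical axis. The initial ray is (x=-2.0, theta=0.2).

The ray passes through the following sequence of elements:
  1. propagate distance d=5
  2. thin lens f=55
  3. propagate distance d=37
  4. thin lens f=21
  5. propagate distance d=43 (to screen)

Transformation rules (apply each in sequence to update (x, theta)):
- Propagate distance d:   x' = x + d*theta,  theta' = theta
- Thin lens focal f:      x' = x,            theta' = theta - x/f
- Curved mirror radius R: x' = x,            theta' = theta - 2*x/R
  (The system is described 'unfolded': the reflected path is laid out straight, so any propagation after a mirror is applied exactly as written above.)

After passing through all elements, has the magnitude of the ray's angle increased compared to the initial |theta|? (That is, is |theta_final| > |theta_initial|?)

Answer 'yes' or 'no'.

Initial: x=-2.0000 theta=0.2000
After 1 (propagate distance d=5): x=-1.0000 theta=0.2000
After 2 (thin lens f=55): x=-1.0000 theta=12/55 (≈0.2182)
After 3 (propagate distance d=37): x=389/55 (≈7.0727) theta=12/55 (≈0.2182)
After 4 (thin lens f=21): x=389/55 (≈7.0727) theta=-137/1155 (≈-0.1186)
After 5 (propagate distance d=43 (to screen)): x=2278/1155 (≈1.9723) theta=-137/1155 (≈-0.1186)
|theta_initial|=0.2000 |theta_final|=137/1155 (≈0.1186) -> not increased

Answer: no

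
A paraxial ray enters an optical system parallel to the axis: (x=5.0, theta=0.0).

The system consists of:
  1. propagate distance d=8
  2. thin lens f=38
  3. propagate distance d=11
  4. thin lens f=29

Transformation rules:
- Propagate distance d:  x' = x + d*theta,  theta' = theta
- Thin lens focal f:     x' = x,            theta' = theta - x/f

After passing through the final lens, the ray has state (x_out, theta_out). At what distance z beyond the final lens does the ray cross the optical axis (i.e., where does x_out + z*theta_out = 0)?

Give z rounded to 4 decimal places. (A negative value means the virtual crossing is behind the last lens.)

Answer: 13.9821

Derivation:
Initial: x=5.0000 theta=0.0000
After 1 (propagate distance d=8): x=5.0000 theta=0.0000
After 2 (thin lens f=38): x=5.0000 theta=-5/38 (≈-0.1316)
After 3 (propagate distance d=11): x=135/38 (≈3.5526) theta=-5/38 (≈-0.1316)
After 4 (thin lens f=29): x=135/38 (≈3.5526) theta=-140/551 (≈-0.2541)
z_focus = -x_out/theta_out = -(135/38)/(-140/551) = 783/56 ≈ 13.9821
Rounded to 4 decimal places: z = 13.9821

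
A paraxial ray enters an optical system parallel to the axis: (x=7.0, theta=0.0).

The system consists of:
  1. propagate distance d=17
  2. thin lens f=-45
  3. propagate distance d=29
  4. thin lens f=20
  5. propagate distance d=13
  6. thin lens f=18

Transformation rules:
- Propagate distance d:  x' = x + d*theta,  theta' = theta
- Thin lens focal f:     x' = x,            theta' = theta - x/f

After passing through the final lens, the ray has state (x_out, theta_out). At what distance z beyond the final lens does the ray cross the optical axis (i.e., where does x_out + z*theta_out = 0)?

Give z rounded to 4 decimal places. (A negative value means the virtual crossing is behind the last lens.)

Answer: 8.0023

Derivation:
Initial: x=7.0000 theta=0.0000
After 1 (propagate distance d=17): x=7.0000 theta=0.0000
After 2 (thin lens f=-45): x=7.0000 theta=7/45 (≈0.1556)
After 3 (propagate distance d=29): x=518/45 (≈11.5111) theta=7/45 (≈0.1556)
After 4 (thin lens f=20): x=518/45 (≈11.5111) theta=-0.4200
After 5 (propagate distance d=13): x=2723/450 (≈6.0511) theta=-0.4200
After 6 (thin lens f=18): x=2723/450 (≈6.0511) theta=-245/324 (≈-0.7562)
z_focus = -x_out/theta_out = -(2723/450)/(-245/324) = 7002/875 ≈ 8.0023
Rounded to 4 decimal places: z = 8.0023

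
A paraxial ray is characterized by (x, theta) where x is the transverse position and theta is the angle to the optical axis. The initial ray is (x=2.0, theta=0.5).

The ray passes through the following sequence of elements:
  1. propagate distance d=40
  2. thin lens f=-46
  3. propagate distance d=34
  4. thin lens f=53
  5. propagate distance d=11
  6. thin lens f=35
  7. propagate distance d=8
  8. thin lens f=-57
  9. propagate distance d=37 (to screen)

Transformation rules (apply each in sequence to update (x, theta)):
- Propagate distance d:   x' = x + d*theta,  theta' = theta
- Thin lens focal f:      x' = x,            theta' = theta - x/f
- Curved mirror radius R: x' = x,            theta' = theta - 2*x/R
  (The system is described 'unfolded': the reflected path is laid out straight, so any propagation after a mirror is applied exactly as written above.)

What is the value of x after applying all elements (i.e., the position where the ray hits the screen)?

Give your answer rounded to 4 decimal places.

Answer: 8.4986

Derivation:
Initial: x=2.0000 theta=0.5000
After 1 (propagate distance d=40): x=22.0000 theta=0.5000
After 2 (thin lens f=-46): x=22.0000 theta=45/46 (≈0.9783)
After 3 (propagate distance d=34): x=1271/23 (≈55.2609) theta=45/46 (≈0.9783)
After 4 (thin lens f=53): x=1271/23 (≈55.2609) theta=-157/2438 (≈-0.0644)
After 5 (propagate distance d=11): x=132999/2438 (≈54.5525) theta=-157/2438 (≈-0.0644)
After 6 (thin lens f=35): x=132999/2438 (≈54.5525) theta=-69247/42665 (≈-1.6230)
After 7 (propagate distance d=8): x=3547013/85330 (≈41.5682) theta=-69247/42665 (≈-1.6230)
After 8 (thin lens f=-57): x=3547013/85330 (≈41.5682) theta=-869429/972762 (≈-0.8938)
After 9 (propagate distance d=37 (to screen)): x=20667688/2431905 (≈8.4986) theta=-869429/972762 (≈-0.8938)
Rounded to 4 decimal places: x = 8.4986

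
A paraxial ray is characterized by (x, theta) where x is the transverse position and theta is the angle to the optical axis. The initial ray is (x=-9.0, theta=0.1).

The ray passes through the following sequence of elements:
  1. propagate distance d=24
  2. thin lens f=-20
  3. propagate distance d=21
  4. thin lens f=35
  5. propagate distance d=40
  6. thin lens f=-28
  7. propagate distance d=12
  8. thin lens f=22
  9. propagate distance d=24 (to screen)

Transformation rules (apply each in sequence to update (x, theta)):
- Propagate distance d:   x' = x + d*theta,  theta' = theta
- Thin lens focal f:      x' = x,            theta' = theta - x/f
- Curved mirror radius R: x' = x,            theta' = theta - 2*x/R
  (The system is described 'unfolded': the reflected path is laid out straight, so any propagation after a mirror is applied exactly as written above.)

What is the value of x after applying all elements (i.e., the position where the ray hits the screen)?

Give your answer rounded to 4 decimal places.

Answer: -3.2910

Derivation:
Initial: x=-9.0000 theta=0.1000
After 1 (propagate distance d=24): x=-6.6000 theta=0.1000
After 2 (thin lens f=-20): x=-6.6000 theta=-0.2300
After 3 (propagate distance d=21): x=-11.4300 theta=-0.2300
After 4 (thin lens f=35): x=-11.4300 theta=169/1750 (≈0.0966)
After 5 (propagate distance d=40): x=-5297/700 (≈-7.5671) theta=169/1750 (≈0.0966)
After 6 (thin lens f=-28): x=-5297/700 (≈-7.5671) theta=-17021/98000 (≈-0.1737)
After 7 (propagate distance d=12): x=-118229/12250 (≈-9.6513) theta=-17021/98000 (≈-0.1737)
After 8 (thin lens f=22): x=-118229/12250 (≈-9.6513) theta=57137/215600 (≈0.2650)
After 9 (propagate distance d=24 (to screen)): x=-31676/9625 (≈-3.2910) theta=57137/215600 (≈0.2650)
Rounded to 4 decimal places: x = -3.2910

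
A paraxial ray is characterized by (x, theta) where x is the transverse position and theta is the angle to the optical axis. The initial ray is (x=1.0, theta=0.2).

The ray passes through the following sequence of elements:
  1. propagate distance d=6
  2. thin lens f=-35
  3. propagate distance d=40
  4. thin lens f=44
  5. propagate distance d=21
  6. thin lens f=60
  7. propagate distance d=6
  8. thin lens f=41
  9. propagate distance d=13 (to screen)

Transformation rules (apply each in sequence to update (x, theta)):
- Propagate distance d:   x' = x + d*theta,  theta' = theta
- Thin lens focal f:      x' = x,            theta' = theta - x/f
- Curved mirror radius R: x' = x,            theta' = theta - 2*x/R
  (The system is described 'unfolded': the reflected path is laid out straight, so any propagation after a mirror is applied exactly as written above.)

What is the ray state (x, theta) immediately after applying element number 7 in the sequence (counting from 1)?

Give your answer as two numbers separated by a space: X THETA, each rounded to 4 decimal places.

Answer: 10.7929 -0.2289

Derivation:
Initial: x=1.0000 theta=0.2000
After 1 (propagate distance d=6): x=2.2000 theta=0.2000
After 2 (thin lens f=-35): x=2.2000 theta=46/175 (≈0.2629)
After 3 (propagate distance d=40): x=89/7 (≈12.7143) theta=46/175 (≈0.2629)
After 4 (thin lens f=44): x=89/7 (≈12.7143) theta=-201/7700 (≈-0.0261)
After 5 (propagate distance d=21): x=93679/7700 (≈12.1661) theta=-201/7700 (≈-0.0261)
After 6 (thin lens f=60): x=93679/7700 (≈12.1661) theta=-105739/462000 (≈-0.2289)
After 7 (propagate distance d=6): x=831051/77000 (≈10.7929) theta=-105739/462000 (≈-0.2289)
Rounded to 4 decimal places: x = 10.7929, theta = -0.2289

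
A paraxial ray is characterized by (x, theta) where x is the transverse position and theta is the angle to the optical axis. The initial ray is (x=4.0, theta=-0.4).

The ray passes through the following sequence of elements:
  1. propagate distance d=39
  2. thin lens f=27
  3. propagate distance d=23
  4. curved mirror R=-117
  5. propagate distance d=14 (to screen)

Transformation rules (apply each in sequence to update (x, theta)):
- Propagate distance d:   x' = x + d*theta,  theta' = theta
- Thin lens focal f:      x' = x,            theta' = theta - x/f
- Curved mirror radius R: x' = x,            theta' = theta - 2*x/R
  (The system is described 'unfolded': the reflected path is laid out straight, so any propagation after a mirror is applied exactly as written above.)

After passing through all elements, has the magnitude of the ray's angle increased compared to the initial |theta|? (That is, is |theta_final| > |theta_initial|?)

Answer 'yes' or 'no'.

Initial: x=4.0000 theta=-0.4000
After 1 (propagate distance d=39): x=-11.6000 theta=-0.4000
After 2 (thin lens f=27): x=-11.6000 theta=4/135 (≈0.0296)
After 3 (propagate distance d=23): x=-1474/135 (≈-10.9185) theta=4/135 (≈0.0296)
After 4 (curved mirror R=-117): x=-1474/135 (≈-10.9185) theta=-496/3159 (≈-0.1570)
After 5 (propagate distance d=14 (to screen)): x=-207178/15795 (≈-13.1167) theta=-496/3159 (≈-0.1570)
|theta_initial|=0.4000 |theta_final|=496/3159 (≈0.1570) -> not increased

Answer: no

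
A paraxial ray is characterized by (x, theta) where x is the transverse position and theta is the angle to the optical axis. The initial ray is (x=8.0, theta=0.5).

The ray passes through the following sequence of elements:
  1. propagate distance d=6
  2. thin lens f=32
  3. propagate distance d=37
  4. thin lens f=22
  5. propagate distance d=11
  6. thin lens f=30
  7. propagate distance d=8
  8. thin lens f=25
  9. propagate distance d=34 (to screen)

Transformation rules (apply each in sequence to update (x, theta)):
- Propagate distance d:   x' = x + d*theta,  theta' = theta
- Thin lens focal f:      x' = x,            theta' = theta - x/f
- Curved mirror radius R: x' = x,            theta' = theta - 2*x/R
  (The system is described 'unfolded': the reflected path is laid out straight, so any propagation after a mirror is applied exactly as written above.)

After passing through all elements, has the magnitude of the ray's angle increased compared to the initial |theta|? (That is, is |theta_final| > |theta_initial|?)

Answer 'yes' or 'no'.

Initial: x=8.0000 theta=0.5000
After 1 (propagate distance d=6): x=11.0000 theta=0.5000
After 2 (thin lens f=32): x=11.0000 theta=5/32 (≈0.1563)
After 3 (propagate distance d=37): x=537/32 (≈16.7813) theta=5/32 (≈0.1563)
After 4 (thin lens f=22): x=537/32 (≈16.7813) theta=-427/704 (≈-0.6065)
After 5 (propagate distance d=11): x=647/64 (≈10.1094) theta=-427/704 (≈-0.6065)
After 6 (thin lens f=30): x=647/64 (≈10.1094) theta=-19927/21120 (≈-0.9435)
After 7 (propagate distance d=8): x=27047/10560 (≈2.5613) theta=-19927/21120 (≈-0.9435)
After 8 (thin lens f=25): x=27047/10560 (≈2.5613) theta=-552269/528000 (≈-1.0460)
After 9 (propagate distance d=34 (to screen)): x=-4356199/132000 (≈-33.0015) theta=-552269/528000 (≈-1.0460)
|theta_initial|=0.5000 |theta_final|=552269/528000 (≈1.0460) -> increased

Answer: yes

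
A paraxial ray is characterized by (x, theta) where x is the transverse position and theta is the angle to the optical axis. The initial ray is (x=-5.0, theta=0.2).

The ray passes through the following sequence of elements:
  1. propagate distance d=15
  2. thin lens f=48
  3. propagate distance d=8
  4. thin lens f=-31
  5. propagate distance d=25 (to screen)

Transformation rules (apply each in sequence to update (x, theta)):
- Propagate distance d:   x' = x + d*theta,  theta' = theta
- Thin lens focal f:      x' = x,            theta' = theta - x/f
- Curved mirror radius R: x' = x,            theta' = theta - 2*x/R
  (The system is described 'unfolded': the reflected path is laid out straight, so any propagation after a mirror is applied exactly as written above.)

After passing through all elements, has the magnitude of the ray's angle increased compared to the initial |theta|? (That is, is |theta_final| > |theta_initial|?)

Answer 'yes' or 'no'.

Initial: x=-5.0000 theta=0.2000
After 1 (propagate distance d=15): x=-2.0000 theta=0.2000
After 2 (thin lens f=48): x=-2.0000 theta=29/120 (≈0.2417)
After 3 (propagate distance d=8): x=-1/15 (≈-0.0667) theta=29/120 (≈0.2417)
After 4 (thin lens f=-31): x=-1/15 (≈-0.0667) theta=297/1240 (≈0.2395)
After 5 (propagate distance d=25 (to screen)): x=22027/3720 (≈5.9212) theta=297/1240 (≈0.2395)
|theta_initial|=0.2000 |theta_final|=297/1240 (≈0.2395) -> increased

Answer: yes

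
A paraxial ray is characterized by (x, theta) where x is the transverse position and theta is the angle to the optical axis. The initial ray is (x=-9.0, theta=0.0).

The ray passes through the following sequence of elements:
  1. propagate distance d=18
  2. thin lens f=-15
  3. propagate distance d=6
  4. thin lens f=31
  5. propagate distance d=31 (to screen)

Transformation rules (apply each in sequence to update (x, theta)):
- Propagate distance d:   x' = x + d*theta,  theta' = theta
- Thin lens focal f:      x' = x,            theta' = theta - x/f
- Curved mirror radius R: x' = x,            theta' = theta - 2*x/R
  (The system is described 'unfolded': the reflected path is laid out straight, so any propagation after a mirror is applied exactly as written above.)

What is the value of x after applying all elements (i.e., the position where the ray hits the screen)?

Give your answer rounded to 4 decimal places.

Answer: -18.6000

Derivation:
Initial: x=-9.0000 theta=0.0000
After 1 (propagate distance d=18): x=-9.0000 theta=0.0000
After 2 (thin lens f=-15): x=-9.0000 theta=-0.6000
After 3 (propagate distance d=6): x=-12.6000 theta=-0.6000
After 4 (thin lens f=31): x=-12.6000 theta=-6/31 (≈-0.1935)
After 5 (propagate distance d=31 (to screen)): x=-18.6000 theta=-6/31 (≈-0.1935)
Rounded to 4 decimal places: x = -18.6000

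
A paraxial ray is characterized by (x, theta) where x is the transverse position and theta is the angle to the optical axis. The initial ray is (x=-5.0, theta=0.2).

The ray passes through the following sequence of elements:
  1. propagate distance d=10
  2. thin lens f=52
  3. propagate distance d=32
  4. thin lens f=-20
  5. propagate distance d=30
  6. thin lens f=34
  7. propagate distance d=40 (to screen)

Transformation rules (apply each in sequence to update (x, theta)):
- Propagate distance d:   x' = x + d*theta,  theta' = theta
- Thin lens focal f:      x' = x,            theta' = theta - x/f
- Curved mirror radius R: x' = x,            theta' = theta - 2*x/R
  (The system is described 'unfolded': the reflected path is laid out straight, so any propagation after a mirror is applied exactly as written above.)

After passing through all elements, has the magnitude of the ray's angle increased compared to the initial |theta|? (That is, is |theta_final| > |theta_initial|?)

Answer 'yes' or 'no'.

Answer: no

Derivation:
Initial: x=-5.0000 theta=0.2000
After 1 (propagate distance d=10): x=-3.0000 theta=0.2000
After 2 (thin lens f=52): x=-3.0000 theta=67/260 (≈0.2577)
After 3 (propagate distance d=32): x=341/65 (≈5.2462) theta=67/260 (≈0.2577)
After 4 (thin lens f=-20): x=341/65 (≈5.2462) theta=0.5200
After 5 (propagate distance d=30): x=271/13 (≈20.8462) theta=0.5200
After 6 (thin lens f=34): x=271/13 (≈20.8462) theta=-1029/11050 (≈-0.0931)
After 7 (propagate distance d=40 (to screen)): x=18919/1105 (≈17.1213) theta=-1029/11050 (≈-0.0931)
|theta_initial|=0.2000 |theta_final|=1029/11050 (≈0.0931) -> not increased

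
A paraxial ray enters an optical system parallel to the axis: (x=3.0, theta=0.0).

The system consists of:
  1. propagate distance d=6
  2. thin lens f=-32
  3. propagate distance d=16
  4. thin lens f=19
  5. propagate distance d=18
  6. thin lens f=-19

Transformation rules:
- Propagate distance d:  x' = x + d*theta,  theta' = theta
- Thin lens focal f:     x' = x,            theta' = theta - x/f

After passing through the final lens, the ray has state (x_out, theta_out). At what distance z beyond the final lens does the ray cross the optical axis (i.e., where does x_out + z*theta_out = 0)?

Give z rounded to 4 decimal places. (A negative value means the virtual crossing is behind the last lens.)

Initial: x=3.0000 theta=0.0000
After 1 (propagate distance d=6): x=3.0000 theta=0.0000
After 2 (thin lens f=-32): x=3.0000 theta=3/32 (≈0.0938)
After 3 (propagate distance d=16): x=4.5000 theta=3/32 (≈0.0938)
After 4 (thin lens f=19): x=4.5000 theta=-87/608 (≈-0.1431)
After 5 (propagate distance d=18): x=585/304 (≈1.9243) theta=-87/608 (≈-0.1431)
After 6 (thin lens f=-19): x=585/304 (≈1.9243) theta=-483/11552 (≈-0.0418)
z_focus = -x_out/theta_out = -(585/304)/(-483/11552) = 7410/161 ≈ 46.0248
Rounded to 4 decimal places: z = 46.0248

Answer: 46.0248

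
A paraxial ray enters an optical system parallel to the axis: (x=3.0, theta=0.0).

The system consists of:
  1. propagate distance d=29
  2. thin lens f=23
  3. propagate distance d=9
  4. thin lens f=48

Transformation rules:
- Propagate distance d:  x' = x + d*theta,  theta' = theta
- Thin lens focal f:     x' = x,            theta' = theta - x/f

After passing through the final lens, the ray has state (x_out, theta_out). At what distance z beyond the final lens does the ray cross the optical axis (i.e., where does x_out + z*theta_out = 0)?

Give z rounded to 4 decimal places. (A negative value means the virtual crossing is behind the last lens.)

Initial: x=3.0000 theta=0.0000
After 1 (propagate distance d=29): x=3.0000 theta=0.0000
After 2 (thin lens f=23): x=3.0000 theta=-3/23 (≈-0.1304)
After 3 (propagate distance d=9): x=42/23 (≈1.8261) theta=-3/23 (≈-0.1304)
After 4 (thin lens f=48): x=42/23 (≈1.8261) theta=-31/184 (≈-0.1685)
z_focus = -x_out/theta_out = -(42/23)/(-31/184) = 336/31 ≈ 10.8387
Rounded to 4 decimal places: z = 10.8387

Answer: 10.8387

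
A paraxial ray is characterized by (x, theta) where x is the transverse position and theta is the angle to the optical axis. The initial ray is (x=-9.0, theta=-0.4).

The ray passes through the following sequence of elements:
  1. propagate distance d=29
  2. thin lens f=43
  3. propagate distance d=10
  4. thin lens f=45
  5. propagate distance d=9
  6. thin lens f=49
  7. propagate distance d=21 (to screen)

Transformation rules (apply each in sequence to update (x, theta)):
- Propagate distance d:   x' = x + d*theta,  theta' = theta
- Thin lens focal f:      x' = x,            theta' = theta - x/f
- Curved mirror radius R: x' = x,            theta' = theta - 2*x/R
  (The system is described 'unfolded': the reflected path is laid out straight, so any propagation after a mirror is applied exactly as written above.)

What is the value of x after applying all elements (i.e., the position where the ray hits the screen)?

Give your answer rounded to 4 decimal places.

Answer: 2.2558

Derivation:
Initial: x=-9.0000 theta=-0.4000
After 1 (propagate distance d=29): x=-20.6000 theta=-0.4000
After 2 (thin lens f=43): x=-20.6000 theta=17/215 (≈0.0791)
After 3 (propagate distance d=10): x=-4259/215 (≈-19.8093) theta=17/215 (≈0.0791)
After 4 (thin lens f=45): x=-4259/215 (≈-19.8093) theta=5024/9675 (≈0.5193)
After 5 (propagate distance d=9): x=-16271/1075 (≈-15.1358) theta=5024/9675 (≈0.5193)
After 6 (thin lens f=49): x=-16271/1075 (≈-15.1358) theta=78523/94815 (≈0.8282)
After 7 (propagate distance d=21 (to screen)): x=50924/22575 (≈2.2558) theta=78523/94815 (≈0.8282)
Rounded to 4 decimal places: x = 2.2558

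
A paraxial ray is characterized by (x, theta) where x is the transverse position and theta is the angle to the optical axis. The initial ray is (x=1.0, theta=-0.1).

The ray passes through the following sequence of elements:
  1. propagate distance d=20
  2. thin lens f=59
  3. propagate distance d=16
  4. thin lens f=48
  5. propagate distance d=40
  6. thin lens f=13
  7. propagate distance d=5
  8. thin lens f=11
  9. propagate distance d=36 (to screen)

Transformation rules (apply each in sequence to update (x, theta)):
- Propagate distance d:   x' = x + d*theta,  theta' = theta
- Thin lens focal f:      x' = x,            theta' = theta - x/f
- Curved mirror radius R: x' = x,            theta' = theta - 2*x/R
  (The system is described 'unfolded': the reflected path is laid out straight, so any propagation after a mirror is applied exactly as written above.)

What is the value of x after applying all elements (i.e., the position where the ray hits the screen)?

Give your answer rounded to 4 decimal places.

Initial: x=1.0000 theta=-0.1000
After 1 (propagate distance d=20): x=-1.0000 theta=-0.1000
After 2 (thin lens f=59): x=-1.0000 theta=-49/590 (≈-0.0831)
After 3 (propagate distance d=16): x=-687/295 (≈-2.3288) theta=-49/590 (≈-0.0831)
After 4 (thin lens f=48): x=-687/295 (≈-2.3288) theta=-163/4720 (≈-0.0345)
After 5 (propagate distance d=40): x=-2189/590 (≈-3.7102) theta=-163/4720 (≈-0.0345)
After 6 (thin lens f=13): x=-2189/590 (≈-3.7102) theta=15393/61360 (≈0.2509)
After 7 (propagate distance d=5): x=-150691/61360 (≈-2.4559) theta=15393/61360 (≈0.2509)
After 8 (thin lens f=11): x=-150691/61360 (≈-2.4559) theta=160007/337480 (≈0.4741)
After 9 (propagate distance d=36 (to screen)): x=9862903/674960 (≈14.6126) theta=160007/337480 (≈0.4741)
Rounded to 4 decimal places: x = 14.6126

Answer: 14.6126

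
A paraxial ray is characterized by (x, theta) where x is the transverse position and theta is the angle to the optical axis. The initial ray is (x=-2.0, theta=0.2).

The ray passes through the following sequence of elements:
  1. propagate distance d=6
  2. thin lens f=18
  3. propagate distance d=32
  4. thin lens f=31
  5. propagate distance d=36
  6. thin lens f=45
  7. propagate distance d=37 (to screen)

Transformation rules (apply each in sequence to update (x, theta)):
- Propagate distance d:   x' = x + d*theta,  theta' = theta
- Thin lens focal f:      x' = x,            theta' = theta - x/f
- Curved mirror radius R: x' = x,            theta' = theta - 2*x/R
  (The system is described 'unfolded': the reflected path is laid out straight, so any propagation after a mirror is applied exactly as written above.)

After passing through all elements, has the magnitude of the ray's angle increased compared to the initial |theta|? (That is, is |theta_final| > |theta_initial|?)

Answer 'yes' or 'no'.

Initial: x=-2.0000 theta=0.2000
After 1 (propagate distance d=6): x=-0.8000 theta=0.2000
After 2 (thin lens f=18): x=-0.8000 theta=11/45 (≈0.2444)
After 3 (propagate distance d=32): x=316/45 (≈7.0222) theta=11/45 (≈0.2444)
After 4 (thin lens f=31): x=316/45 (≈7.0222) theta=5/279 (≈0.0179)
After 5 (propagate distance d=36): x=10696/1395 (≈7.6674) theta=5/279 (≈0.0179)
After 6 (thin lens f=45): x=10696/1395 (≈7.6674) theta=-9571/62775 (≈-0.1525)
After 7 (propagate distance d=37 (to screen)): x=4103/2025 (≈2.0262) theta=-9571/62775 (≈-0.1525)
|theta_initial|=0.2000 |theta_final|=9571/62775 (≈0.1525) -> not increased

Answer: no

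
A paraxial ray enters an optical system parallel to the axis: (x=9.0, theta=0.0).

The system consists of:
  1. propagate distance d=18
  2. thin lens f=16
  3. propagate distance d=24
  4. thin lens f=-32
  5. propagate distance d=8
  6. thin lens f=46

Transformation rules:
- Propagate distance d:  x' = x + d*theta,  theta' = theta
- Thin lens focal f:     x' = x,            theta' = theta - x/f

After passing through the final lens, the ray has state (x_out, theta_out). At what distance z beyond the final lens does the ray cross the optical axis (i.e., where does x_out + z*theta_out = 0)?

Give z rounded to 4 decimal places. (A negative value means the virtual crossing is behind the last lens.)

Answer: -20.9620

Derivation:
Initial: x=9.0000 theta=0.0000
After 1 (propagate distance d=18): x=9.0000 theta=0.0000
After 2 (thin lens f=16): x=9.0000 theta=-0.5625
After 3 (propagate distance d=24): x=-4.5000 theta=-0.5625
After 4 (thin lens f=-32): x=-4.5000 theta=-45/64 (≈-0.7031)
After 5 (propagate distance d=8): x=-10.1250 theta=-45/64 (≈-0.7031)
After 6 (thin lens f=46): x=-10.1250 theta=-711/1472 (≈-0.4830)
z_focus = -x_out/theta_out = -(-10.1250)/(-711/1472) = -1656/79 ≈ -20.9620
Rounded to 4 decimal places: z = -20.9620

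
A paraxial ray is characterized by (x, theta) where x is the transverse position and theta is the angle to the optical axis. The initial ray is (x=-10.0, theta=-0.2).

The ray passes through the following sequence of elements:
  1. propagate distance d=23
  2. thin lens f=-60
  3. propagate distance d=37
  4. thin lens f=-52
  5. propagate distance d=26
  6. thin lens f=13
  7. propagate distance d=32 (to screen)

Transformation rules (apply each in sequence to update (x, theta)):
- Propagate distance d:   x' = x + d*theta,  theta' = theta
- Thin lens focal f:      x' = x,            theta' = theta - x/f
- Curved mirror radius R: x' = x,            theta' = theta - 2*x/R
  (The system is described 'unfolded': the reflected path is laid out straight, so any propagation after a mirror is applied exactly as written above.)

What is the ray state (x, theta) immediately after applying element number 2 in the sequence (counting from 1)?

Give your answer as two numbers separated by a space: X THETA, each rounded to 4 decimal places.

Answer: -14.6000 -0.4433

Derivation:
Initial: x=-10.0000 theta=-0.2000
After 1 (propagate distance d=23): x=-14.6000 theta=-0.2000
After 2 (thin lens f=-60): x=-14.6000 theta=-133/300 (≈-0.4433)
Rounded to 4 decimal places: x = -14.6000, theta = -0.4433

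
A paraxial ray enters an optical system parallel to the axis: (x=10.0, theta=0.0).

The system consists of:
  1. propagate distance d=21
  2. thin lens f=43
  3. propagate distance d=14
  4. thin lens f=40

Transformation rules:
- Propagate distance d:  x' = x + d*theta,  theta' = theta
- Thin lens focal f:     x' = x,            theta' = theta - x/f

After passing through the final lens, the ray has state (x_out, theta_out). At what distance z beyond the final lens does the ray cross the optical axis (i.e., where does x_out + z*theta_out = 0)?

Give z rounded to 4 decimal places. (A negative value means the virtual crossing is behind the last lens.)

Initial: x=10.0000 theta=0.0000
After 1 (propagate distance d=21): x=10.0000 theta=0.0000
After 2 (thin lens f=43): x=10.0000 theta=-10/43 (≈-0.2326)
After 3 (propagate distance d=14): x=290/43 (≈6.7442) theta=-10/43 (≈-0.2326)
After 4 (thin lens f=40): x=290/43 (≈6.7442) theta=-69/172 (≈-0.4012)
z_focus = -x_out/theta_out = -(290/43)/(-69/172) = 1160/69 ≈ 16.8116
Rounded to 4 decimal places: z = 16.8116

Answer: 16.8116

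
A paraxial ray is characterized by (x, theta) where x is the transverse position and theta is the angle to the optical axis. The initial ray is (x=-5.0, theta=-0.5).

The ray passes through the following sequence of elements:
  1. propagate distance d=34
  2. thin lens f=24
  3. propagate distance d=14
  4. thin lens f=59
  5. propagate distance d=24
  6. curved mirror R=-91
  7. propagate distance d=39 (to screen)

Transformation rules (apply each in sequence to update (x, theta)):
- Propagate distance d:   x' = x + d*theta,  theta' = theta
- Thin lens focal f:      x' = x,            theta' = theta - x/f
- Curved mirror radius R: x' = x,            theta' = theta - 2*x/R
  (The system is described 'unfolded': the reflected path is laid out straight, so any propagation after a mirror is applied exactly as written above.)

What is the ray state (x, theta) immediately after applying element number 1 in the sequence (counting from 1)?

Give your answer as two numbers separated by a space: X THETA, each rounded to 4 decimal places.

Answer: -22.0000 -0.5000

Derivation:
Initial: x=-5.0000 theta=-0.5000
After 1 (propagate distance d=34): x=-22.0000 theta=-0.5000
Rounded to 4 decimal places: x = -22.0000, theta = -0.5000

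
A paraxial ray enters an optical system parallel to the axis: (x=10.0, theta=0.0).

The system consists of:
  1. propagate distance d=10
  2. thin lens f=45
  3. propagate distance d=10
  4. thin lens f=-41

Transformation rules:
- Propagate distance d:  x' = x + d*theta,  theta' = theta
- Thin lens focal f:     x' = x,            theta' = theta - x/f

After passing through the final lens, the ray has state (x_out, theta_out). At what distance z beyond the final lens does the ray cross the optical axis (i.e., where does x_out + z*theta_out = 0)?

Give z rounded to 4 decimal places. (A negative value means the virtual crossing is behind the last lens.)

Answer: 239.1667

Derivation:
Initial: x=10.0000 theta=0.0000
After 1 (propagate distance d=10): x=10.0000 theta=0.0000
After 2 (thin lens f=45): x=10.0000 theta=-2/9 (≈-0.2222)
After 3 (propagate distance d=10): x=70/9 (≈7.7778) theta=-2/9 (≈-0.2222)
After 4 (thin lens f=-41): x=70/9 (≈7.7778) theta=-4/123 (≈-0.0325)
z_focus = -x_out/theta_out = -(70/9)/(-4/123) = 1435/6 ≈ 239.1667
Rounded to 4 decimal places: z = 239.1667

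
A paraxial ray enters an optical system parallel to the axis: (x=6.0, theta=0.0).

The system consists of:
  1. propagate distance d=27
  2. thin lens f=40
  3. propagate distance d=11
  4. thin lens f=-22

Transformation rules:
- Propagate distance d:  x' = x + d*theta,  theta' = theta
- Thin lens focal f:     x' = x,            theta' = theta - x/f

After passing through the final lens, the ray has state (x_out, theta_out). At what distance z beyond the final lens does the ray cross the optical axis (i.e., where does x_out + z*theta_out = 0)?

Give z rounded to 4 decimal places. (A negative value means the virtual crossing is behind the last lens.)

Answer: -91.1429

Derivation:
Initial: x=6.0000 theta=0.0000
After 1 (propagate distance d=27): x=6.0000 theta=0.0000
After 2 (thin lens f=40): x=6.0000 theta=-0.1500
After 3 (propagate distance d=11): x=4.3500 theta=-0.1500
After 4 (thin lens f=-22): x=4.3500 theta=21/440 (≈0.0477)
z_focus = -x_out/theta_out = -(4.3500)/(21/440) = -638/7 ≈ -91.1429
Rounded to 4 decimal places: z = -91.1429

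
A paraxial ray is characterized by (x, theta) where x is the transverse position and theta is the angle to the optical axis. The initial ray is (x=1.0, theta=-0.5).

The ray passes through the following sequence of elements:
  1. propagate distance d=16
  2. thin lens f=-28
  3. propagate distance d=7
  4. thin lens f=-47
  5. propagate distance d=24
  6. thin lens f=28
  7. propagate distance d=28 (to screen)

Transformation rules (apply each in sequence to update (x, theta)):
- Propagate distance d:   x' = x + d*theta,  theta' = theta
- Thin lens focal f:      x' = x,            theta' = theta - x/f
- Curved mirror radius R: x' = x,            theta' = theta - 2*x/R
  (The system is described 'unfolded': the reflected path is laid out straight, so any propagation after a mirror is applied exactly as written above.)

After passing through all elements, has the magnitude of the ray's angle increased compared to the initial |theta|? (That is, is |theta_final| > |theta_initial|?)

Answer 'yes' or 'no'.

Initial: x=1.0000 theta=-0.5000
After 1 (propagate distance d=16): x=-7.0000 theta=-0.5000
After 2 (thin lens f=-28): x=-7.0000 theta=-0.7500
After 3 (propagate distance d=7): x=-12.2500 theta=-0.7500
After 4 (thin lens f=-47): x=-12.2500 theta=-95/94 (≈-1.0106)
After 5 (propagate distance d=24): x=-6863/188 (≈-36.5053) theta=-95/94 (≈-1.0106)
After 6 (thin lens f=28): x=-6863/188 (≈-36.5053) theta=1543/5264 (≈0.2931)
After 7 (propagate distance d=28 (to screen)): x=-1330/47 (≈-28.2979) theta=1543/5264 (≈0.2931)
|theta_initial|=0.5000 |theta_final|=1543/5264 (≈0.2931) -> not increased

Answer: no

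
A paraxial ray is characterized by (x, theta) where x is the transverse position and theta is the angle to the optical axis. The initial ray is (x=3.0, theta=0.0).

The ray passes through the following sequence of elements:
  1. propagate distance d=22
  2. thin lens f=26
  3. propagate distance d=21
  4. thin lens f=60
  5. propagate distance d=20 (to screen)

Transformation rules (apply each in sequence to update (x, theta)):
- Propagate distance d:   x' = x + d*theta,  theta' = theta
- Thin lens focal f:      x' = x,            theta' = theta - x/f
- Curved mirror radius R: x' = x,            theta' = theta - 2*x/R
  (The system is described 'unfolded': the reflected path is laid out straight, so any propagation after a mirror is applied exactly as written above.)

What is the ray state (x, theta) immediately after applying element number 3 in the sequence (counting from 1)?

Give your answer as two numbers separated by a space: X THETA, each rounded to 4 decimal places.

Initial: x=3.0000 theta=0.0000
After 1 (propagate distance d=22): x=3.0000 theta=0.0000
After 2 (thin lens f=26): x=3.0000 theta=-3/26 (≈-0.1154)
After 3 (propagate distance d=21): x=15/26 (≈0.5769) theta=-3/26 (≈-0.1154)
Rounded to 4 decimal places: x = 0.5769, theta = -0.1154

Answer: 0.5769 -0.1154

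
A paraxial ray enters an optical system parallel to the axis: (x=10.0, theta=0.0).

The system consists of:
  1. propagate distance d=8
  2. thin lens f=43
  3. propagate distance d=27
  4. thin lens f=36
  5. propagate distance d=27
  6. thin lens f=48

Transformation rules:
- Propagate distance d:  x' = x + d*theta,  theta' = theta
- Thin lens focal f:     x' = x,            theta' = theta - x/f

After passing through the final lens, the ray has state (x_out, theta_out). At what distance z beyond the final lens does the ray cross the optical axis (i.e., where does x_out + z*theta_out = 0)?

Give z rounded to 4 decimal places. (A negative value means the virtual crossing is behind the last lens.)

Answer: -23.8273

Derivation:
Initial: x=10.0000 theta=0.0000
After 1 (propagate distance d=8): x=10.0000 theta=0.0000
After 2 (thin lens f=43): x=10.0000 theta=-10/43 (≈-0.2326)
After 3 (propagate distance d=27): x=160/43 (≈3.7209) theta=-10/43 (≈-0.2326)
After 4 (thin lens f=36): x=160/43 (≈3.7209) theta=-130/387 (≈-0.3359)
After 5 (propagate distance d=27): x=-230/43 (≈-5.3488) theta=-130/387 (≈-0.3359)
After 6 (thin lens f=48): x=-230/43 (≈-5.3488) theta=-695/3096 (≈-0.2245)
z_focus = -x_out/theta_out = -(-230/43)/(-695/3096) = -3312/139 ≈ -23.8273
Rounded to 4 decimal places: z = -23.8273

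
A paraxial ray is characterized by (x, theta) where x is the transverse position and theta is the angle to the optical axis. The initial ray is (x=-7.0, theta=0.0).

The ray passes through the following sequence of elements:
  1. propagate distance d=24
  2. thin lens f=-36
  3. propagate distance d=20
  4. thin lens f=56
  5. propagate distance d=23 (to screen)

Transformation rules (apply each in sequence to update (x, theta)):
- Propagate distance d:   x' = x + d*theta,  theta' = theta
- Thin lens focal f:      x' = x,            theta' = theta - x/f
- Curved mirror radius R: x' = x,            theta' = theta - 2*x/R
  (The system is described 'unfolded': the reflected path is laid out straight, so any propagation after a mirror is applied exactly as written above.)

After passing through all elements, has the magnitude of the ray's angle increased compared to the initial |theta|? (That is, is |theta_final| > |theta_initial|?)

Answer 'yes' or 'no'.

Answer: no

Derivation:
Initial: x=-7.0000 theta=0.0000
After 1 (propagate distance d=24): x=-7.0000 theta=0.0000
After 2 (thin lens f=-36): x=-7.0000 theta=-7/36 (≈-0.1944)
After 3 (propagate distance d=20): x=-98/9 (≈-10.8889) theta=-7/36 (≈-0.1944)
After 4 (thin lens f=56): x=-98/9 (≈-10.8889) theta=0.0000
After 5 (propagate distance d=23 (to screen)): x=-98/9 (≈-10.8889) theta=0.0000
|theta_initial|=0.0000 |theta_final|=0.0000 -> not increased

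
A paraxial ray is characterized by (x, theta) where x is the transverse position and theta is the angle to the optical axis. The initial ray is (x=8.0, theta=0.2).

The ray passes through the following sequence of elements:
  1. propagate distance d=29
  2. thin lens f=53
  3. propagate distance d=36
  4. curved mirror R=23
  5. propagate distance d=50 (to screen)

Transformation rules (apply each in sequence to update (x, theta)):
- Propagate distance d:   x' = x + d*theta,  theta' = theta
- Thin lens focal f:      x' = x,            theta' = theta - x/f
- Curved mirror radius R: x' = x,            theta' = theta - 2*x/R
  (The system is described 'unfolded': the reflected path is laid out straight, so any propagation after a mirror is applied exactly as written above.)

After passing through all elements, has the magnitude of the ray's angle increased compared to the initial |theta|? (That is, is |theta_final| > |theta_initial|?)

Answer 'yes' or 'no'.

Initial: x=8.0000 theta=0.2000
After 1 (propagate distance d=29): x=13.8000 theta=0.2000
After 2 (thin lens f=53): x=13.8000 theta=-16/265 (≈-0.0604)
After 3 (propagate distance d=36): x=3081/265 (≈11.6264) theta=-16/265 (≈-0.0604)
After 4 (curved mirror R=23): x=3081/265 (≈11.6264) theta=-1306/1219 (≈-1.0714)
After 5 (propagate distance d=50 (to screen)): x=-255637/6095 (≈-41.9421) theta=-1306/1219 (≈-1.0714)
|theta_initial|=0.2000 |theta_final|=1306/1219 (≈1.0714) -> increased

Answer: yes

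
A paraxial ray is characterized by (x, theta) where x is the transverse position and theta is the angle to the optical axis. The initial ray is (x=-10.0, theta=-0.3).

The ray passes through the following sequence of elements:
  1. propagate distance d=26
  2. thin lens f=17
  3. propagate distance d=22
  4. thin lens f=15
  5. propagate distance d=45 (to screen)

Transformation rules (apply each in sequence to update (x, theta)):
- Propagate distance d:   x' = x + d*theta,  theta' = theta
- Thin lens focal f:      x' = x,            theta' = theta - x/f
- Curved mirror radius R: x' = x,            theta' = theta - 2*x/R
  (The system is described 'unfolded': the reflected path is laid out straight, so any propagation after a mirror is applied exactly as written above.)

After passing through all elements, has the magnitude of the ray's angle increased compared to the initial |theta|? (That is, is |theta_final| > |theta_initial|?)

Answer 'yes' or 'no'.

Initial: x=-10.0000 theta=-0.3000
After 1 (propagate distance d=26): x=-17.8000 theta=-0.3000
After 2 (thin lens f=17): x=-17.8000 theta=127/170 (≈0.7471)
After 3 (propagate distance d=22): x=-116/85 (≈-1.3647) theta=127/170 (≈0.7471)
After 4 (thin lens f=15): x=-116/85 (≈-1.3647) theta=2137/2550 (≈0.8380)
After 5 (propagate distance d=45 (to screen)): x=6179/170 (≈36.3471) theta=2137/2550 (≈0.8380)
|theta_initial|=0.3000 |theta_final|=2137/2550 (≈0.8380) -> increased

Answer: yes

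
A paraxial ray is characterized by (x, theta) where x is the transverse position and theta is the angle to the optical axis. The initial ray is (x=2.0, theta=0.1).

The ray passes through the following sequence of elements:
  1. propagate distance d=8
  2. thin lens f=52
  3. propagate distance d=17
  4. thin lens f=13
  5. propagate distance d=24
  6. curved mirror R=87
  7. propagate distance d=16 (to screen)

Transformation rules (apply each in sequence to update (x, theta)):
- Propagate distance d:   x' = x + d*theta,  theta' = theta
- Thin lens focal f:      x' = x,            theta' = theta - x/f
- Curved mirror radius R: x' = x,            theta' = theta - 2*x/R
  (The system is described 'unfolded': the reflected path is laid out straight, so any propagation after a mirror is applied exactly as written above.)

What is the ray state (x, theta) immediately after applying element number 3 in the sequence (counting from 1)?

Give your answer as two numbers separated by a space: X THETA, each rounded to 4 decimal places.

Answer: 3.5846 0.0462

Derivation:
Initial: x=2.0000 theta=0.1000
After 1 (propagate distance d=8): x=2.8000 theta=0.1000
After 2 (thin lens f=52): x=2.8000 theta=3/65 (≈0.0462)
After 3 (propagate distance d=17): x=233/65 (≈3.5846) theta=3/65 (≈0.0462)
Rounded to 4 decimal places: x = 3.5846, theta = 0.0462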